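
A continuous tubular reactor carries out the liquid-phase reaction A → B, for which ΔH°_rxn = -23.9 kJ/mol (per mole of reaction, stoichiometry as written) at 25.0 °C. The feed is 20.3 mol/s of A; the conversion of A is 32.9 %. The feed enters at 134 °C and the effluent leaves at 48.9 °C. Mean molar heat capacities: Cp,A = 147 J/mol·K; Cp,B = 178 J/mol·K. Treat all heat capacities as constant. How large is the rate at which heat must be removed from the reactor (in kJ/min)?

Q_out = 24500 kJ/min

Extent of reaction ξ = 0.329 × 20.3 = 6.6787 mol/s
Reaction term: ξ·ΔH°_rxn = 6.6787 × -23.9 = -159.62 kJ/s
Sensible, feed 134→25 °C: -325.27 kJ/s
Outlet flows (mol/s): A 13.621, B 6.6787
Sensible, products 25→48.9 °C: 76.268 kJ/s
Q = ΔH = -408.62 kJ/s = -408.62 kW
Heat removed = 24517 kJ/min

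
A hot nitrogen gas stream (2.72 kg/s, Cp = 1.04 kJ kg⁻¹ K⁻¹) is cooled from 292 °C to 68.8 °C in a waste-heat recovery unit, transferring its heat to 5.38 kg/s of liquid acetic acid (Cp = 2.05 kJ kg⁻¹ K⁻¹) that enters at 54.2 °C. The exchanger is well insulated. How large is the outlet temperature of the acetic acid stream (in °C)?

Heat released by hot stream: Q = 2.72 × 1.04 × (292 − 68.8) = 631.39 kJ/s
Energy balance on cold side (adiabatic exchanger): Q = ṁ_c·Cp_c·(T_c,out − T_c,in)
T_c,out = 54.2 + 631.39/(5.38 × 2.05) = 111.45 °C

T_c,out = 111 °C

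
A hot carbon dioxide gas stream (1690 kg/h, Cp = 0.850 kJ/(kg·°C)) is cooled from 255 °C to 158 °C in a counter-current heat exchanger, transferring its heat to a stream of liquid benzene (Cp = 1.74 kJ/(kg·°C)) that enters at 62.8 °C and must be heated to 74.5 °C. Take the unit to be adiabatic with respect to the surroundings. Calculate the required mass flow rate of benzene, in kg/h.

Heat released by hot stream: Q = 1690 × 0.850 × (255 − 158) = 139340 kJ/h
Energy balance on cold side (adiabatic exchanger): Q = ṁ_c·Cp_c·(T_c,out − T_c,in)
ṁ_c = 139340 / [1.74 × (74.5 − 62.8)] = 6844.5 kg/h

ṁ_c = 6840 kg/h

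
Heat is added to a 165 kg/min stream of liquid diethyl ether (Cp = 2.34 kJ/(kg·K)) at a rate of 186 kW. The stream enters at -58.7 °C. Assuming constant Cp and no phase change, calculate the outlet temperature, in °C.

T_out = -29.8 °C

Q = 186 kW = 11160 kJ/min
ΔT = Q/(ṁ·Cp) = 11160/(165×2.34) = 28.904 K
T_out = -58.7 + 28.904 = -29.796 °C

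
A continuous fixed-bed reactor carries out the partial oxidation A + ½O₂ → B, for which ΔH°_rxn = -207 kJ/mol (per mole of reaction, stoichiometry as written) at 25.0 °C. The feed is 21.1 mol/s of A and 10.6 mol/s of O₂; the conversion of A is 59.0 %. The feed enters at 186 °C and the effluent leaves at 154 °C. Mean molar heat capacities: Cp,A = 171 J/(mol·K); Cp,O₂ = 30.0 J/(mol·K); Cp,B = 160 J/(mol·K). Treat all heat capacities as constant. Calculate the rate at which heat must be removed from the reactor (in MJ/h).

Extent of reaction ξ = 0.590 × 21.1 = 12.449 mol/s
Reaction term: ξ·ΔH°_rxn = 12.449 × -207 = -2576.9 kJ/s
Sensible, feed 186→25 °C: -632.1 kJ/s
Outlet flows (mol/s): A 8.651, O₂ 4.3755, B 12.449
Sensible, products 25→154 °C: 464.71 kJ/s
Q = ΔH = -2744.3 kJ/s = -2744.3 kW
Heat removed = 9879.6 MJ/h

Q_out = 9880 MJ/h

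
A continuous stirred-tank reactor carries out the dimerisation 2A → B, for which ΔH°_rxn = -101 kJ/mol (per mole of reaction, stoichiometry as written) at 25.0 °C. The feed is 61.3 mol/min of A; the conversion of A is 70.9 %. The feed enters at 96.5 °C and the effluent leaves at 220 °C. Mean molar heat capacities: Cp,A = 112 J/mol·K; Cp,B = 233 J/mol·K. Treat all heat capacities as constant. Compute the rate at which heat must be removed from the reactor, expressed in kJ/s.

Q_out = 21.8 kJ/s

Extent of reaction ξ = 0.709 × 61.3 / 2 = 21.731 mol/min
Reaction term: ξ·ΔH°_rxn = 21.731 × -101 = -2194.8 kJ/min
Sensible, feed 96.5→25 °C: -490.89 kJ/min
Outlet flows (mol/min): A 17.838, B 21.731
Sensible, products 25→220 °C: 1376.9 kJ/min
Q = ΔH = -1308.8 kJ/min = -21.813 kW
Heat removed = 21.813 kJ/s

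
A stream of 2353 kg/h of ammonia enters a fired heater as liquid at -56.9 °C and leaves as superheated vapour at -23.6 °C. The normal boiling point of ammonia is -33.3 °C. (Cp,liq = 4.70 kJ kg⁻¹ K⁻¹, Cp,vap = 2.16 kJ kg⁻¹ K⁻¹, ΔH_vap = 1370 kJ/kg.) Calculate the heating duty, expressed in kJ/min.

liquid -56.9→-33.3 °C: 110.92 kJ/kg
vaporisation at -33.3 °C: 1370 kJ/kg
vapour -33.3→-23.6 °C: 20.952 kJ/kg
Δh = 110.92 + 1370 + 20.952 = 1501.9 kJ/kg
Q = ṁ·Δh = 2353 kg/h × 1501.9 kJ/kg = 3.5339e+06 kJ/h
|Q| = 981.64 kW = 58898 kJ/min

Q = 58900 kJ/min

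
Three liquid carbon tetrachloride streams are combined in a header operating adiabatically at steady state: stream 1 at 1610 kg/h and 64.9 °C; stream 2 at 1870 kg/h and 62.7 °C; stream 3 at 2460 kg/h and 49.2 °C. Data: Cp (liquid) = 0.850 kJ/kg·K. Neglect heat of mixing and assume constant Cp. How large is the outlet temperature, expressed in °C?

No heat crosses the boundary, so H_out = H_in.
Σ ṁᵢCp,ᵢTᵢ = 1610×0.850×64.9 + 1870×0.850×62.7 + 2460×0.850×49.2 = 291350
Σ ṁᵢCp,ᵢ = 1610×0.850 + 1870×0.850 + 2460×0.850 = 5049
T_out = 291350 / 5049 = 57.705 °C

T_out = 57.7 °C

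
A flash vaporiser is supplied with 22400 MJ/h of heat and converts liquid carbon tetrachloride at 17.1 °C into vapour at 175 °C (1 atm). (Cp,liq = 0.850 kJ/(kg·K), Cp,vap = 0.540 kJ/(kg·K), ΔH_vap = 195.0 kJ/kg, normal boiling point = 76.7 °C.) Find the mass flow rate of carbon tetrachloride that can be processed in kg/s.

Δh = 0.850×(76.7−17.1) + 195.0 + 0.540×(175−76.7) = 298.74 kJ/kg
Q = 22400 MJ/h = 6222.2 kJ/s = 6222.2 kJ/s
ṁ = Q/Δh = 6222.2 / 298.74 = 20.828 kg/s

ṁ = 20.8 kg/s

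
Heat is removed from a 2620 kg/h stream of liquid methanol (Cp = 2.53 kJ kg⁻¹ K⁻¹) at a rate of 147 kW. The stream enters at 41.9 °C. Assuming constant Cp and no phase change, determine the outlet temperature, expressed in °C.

T_out = -37.9 °C

Q = 147 kW = 529200 kJ/h
ΔT = Q/(ṁ·Cp) = 529200/(2620×2.53) = 79.836 K
T_out = 41.9 − 79.836 = -37.936 °C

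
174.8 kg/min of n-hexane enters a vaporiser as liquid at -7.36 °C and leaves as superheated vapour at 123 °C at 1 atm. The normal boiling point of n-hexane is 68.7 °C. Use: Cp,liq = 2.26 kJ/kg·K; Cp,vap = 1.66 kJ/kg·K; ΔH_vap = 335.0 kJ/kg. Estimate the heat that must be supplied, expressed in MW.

liquid -7.36→68.7 °C: 171.9 kJ/kg
vaporisation at 68.7 °C: 335 kJ/kg
vapour 68.7→123 °C: 90.138 kJ/kg
Δh = 171.9 + 335 + 90.138 = 597.03 kJ/kg
Q = ṁ·Δh = 174.8 kg/min × 597.03 kJ/kg = 104360 kJ/min
|Q| = 1739.4 kW = 1.7394 MW

Q = 1.74 MW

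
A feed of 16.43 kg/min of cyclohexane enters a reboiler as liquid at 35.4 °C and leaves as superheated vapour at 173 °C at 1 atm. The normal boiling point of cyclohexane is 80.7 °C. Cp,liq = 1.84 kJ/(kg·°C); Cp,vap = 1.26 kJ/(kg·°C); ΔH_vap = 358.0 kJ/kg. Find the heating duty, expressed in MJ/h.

Q = 550 MJ/h

liquid 35.4→80.7 °C: 83.352 kJ/kg
vaporisation at 80.7 °C: 358 kJ/kg
vapour 80.7→173 °C: 116.3 kJ/kg
Δh = 83.352 + 358 + 116.3 = 557.65 kJ/kg
Q = ṁ·Δh = 16.43 kg/min × 557.65 kJ/kg = 9162.2 kJ/min
|Q| = 152.7 kW = 549.73 MJ/h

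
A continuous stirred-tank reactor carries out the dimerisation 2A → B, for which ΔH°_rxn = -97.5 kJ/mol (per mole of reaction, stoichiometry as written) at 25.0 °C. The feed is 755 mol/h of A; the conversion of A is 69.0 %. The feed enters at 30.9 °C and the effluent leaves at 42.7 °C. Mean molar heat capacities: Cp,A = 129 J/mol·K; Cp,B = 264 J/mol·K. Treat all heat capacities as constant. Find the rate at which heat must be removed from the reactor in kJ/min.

Extent of reaction ξ = 0.690 × 755 / 2 = 260.47 mol/h
Reaction term: ξ·ΔH°_rxn = 260.47 × -97.5 = -25396 kJ/h
Sensible, feed 30.9→25 °C: -574.63 kJ/h
Outlet flows (mol/h): A 234.05, B 260.47
Sensible, products 25→42.7 °C: 1751.6 kJ/h
Q = ΔH = -24219 kJ/h = -6.7276 kW
Heat removed = 403.66 kJ/min

Q_out = 404 kJ/min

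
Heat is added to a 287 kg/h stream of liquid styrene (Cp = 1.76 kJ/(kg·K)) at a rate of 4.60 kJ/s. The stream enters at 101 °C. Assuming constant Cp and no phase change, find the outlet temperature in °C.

Q = 4.60 kJ/s = 16560 kJ/h
ΔT = Q/(ṁ·Cp) = 16560/(287×1.76) = 32.784 K
T_out = 101 + 32.784 = 133.78 °C

T_out = 134 °C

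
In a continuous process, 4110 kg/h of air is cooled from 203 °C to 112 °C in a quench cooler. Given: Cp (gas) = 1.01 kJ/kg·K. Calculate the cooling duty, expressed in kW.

Q_c = 105 kW

Q = ṁ·Cp·ΔT = 4110 × 1.01 × (112 − 203) = -377750 kJ/h
Converting: 377750 / 3600 s = 104.93 kW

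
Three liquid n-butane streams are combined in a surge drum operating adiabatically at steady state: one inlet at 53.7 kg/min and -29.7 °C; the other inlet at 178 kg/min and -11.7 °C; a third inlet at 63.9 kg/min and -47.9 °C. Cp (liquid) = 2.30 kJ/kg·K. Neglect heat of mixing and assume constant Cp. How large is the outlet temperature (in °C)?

T_out = -22.8 °C

No heat crosses the boundary, so H_out = H_in.
T_out = Σ ṁᵢCp,ᵢTᵢ / Σ ṁᵢCp,ᵢ
      = -15498 / 679.88 = -22.795 °C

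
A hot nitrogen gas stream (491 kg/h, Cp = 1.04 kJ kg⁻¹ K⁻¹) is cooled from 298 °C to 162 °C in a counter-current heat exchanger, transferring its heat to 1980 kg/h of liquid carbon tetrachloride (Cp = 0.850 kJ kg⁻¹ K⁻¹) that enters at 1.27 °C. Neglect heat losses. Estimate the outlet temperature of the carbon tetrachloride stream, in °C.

T_c,out = 42.5 °C

Heat released by hot stream: Q = 491 × 1.04 × (298 − 162) = 69447 kJ/h
Energy balance on cold side (adiabatic exchanger): Q = ṁ_c·Cp_c·(T_c,out − T_c,in)
T_c,out = 1.27 + 69447/(1980 × 0.850) = 42.534 °C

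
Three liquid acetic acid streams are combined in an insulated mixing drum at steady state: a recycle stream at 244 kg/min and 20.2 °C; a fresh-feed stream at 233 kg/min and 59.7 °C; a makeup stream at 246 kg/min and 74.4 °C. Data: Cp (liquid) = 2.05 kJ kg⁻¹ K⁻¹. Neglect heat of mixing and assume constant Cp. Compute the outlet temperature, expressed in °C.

T_out = 51.4 °C

Adiabatic, steady state ⇒ Σ ṁᵢCp,ᵢ(T_out − Tᵢ) = 0
T_out = Σ ṁᵢCp,ᵢTᵢ / Σ ṁᵢCp,ᵢ
      = 76140 / 1482.1 = 51.371 °C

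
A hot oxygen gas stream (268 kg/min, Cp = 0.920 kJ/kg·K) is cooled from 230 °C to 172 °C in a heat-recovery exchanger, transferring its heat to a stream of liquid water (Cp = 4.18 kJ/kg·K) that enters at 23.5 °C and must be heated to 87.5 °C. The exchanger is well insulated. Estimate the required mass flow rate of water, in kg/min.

Heat released by hot stream: Q = 268 × 0.920 × (230 − 172) = 14300 kJ/min
Energy balance on cold side (adiabatic exchanger): Q = ṁ_c·Cp_c·(T_c,out − T_c,in)
ṁ_c = 14300 / [4.18 × (87.5 − 23.5)] = 53.456 kg/min

ṁ_c = 53.5 kg/min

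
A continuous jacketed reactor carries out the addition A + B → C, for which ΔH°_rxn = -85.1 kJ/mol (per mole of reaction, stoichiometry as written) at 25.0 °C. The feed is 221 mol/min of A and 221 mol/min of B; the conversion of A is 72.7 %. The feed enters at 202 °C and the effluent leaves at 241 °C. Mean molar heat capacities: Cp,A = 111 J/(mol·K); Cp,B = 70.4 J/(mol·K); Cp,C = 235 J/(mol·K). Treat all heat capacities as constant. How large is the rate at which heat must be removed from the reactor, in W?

Q_out = 171000 W

Extent of reaction ξ = 0.727 × 221 = 160.67 mol/min
Reaction term: ξ·ΔH°_rxn = 160.67 × -85.1 = -13673 kJ/min
Sensible, feed 202→25 °C: -7095.8 kJ/min
Outlet flows (mol/min): A 60.333, B 60.333, C 160.67
Sensible, products 25→241 °C: 10519 kJ/min
Q = ΔH = -10249 kJ/min = -170.82 kW
Heat removed = 170820 W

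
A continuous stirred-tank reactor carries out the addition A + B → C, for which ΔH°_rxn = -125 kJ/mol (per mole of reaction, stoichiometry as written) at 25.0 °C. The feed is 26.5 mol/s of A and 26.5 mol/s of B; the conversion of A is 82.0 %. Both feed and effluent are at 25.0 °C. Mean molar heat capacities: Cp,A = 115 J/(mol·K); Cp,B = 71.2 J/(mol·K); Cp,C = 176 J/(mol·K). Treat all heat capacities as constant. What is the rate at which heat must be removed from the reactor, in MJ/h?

Q_out = 9780 MJ/h

Extent of reaction ξ = 0.820 × 26.5 = 21.73 mol/s
Reaction term: ξ·ΔH°_rxn = 21.73 × -125 = -2716.2 kJ/s
Q = ΔH = -2716.2 kJ/s = -2716.2 kW
Heat removed = 9778.5 MJ/h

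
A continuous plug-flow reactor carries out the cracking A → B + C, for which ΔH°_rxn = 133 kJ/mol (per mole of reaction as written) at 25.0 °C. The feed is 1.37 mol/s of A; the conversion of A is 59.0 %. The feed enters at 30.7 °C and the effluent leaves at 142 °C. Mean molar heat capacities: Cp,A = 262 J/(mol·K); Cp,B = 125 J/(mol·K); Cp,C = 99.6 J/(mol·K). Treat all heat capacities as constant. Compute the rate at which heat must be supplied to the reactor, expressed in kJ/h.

Extent of reaction ξ = 0.590 × 1.37 = 0.8083 mol/s
Reaction term: ξ·ΔH°_rxn = 0.8083 × 133 = 107.5 kJ/s
Sensible, feed 30.7→25 °C: -2.046 kJ/s
Outlet flows (mol/s): A 0.5617, B 0.8083, C 0.8083
Sensible, products 25→142 °C: 38.459 kJ/s
Q = ΔH = 143.92 kJ/s = 143.92 kW
Heat supplied = 518100 kJ/h

Q_in = 518000 kJ/h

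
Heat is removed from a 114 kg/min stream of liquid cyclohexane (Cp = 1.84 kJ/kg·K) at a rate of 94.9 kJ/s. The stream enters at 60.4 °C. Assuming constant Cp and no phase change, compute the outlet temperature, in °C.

Q = 94.9 kJ/s = 5694 kJ/min
ΔT = Q/(ṁ·Cp) = 5694/(114×1.84) = 27.145 K
T_out = 60.4 − 27.145 = 33.255 °C

T_out = 33.3 °C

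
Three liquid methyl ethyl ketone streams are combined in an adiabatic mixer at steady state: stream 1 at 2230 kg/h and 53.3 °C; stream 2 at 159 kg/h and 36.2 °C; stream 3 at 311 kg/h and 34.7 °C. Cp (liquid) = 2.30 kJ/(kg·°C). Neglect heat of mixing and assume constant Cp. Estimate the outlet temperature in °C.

Energy balance with Q = 0: Σ ṁᵢCp,ᵢ(T_out − Tᵢ) = 0
T_out = Σ ṁᵢCp,ᵢTᵢ / Σ ṁᵢCp,ᵢ
      = 311430 / 6210 = 50.151 °C

T_out = 50.2 °C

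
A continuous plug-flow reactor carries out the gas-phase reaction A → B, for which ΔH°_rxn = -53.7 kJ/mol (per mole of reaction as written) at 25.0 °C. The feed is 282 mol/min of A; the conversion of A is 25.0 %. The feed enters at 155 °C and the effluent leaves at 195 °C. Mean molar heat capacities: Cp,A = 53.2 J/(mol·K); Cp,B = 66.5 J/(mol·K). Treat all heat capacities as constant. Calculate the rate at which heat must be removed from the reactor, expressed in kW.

Extent of reaction ξ = 0.250 × 282 = 70.5 mol/min
Reaction term: ξ·ΔH°_rxn = 70.5 × -53.7 = -3785.9 kJ/min
Sensible, feed 155→25 °C: -1950.3 kJ/min
Outlet flows (mol/min): A 211.5, B 70.5
Sensible, products 25→195 °C: 2709.8 kJ/min
Q = ΔH = -3026.4 kJ/min = -50.439 kW
Heat removed = 50.439 kW

Q_out = 50.4 kW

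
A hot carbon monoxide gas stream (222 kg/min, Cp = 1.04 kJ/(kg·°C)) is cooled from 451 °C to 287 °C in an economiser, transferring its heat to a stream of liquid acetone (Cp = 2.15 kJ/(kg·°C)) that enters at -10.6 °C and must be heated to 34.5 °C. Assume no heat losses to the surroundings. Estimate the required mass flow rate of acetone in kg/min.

ṁ_c = 390 kg/min

Heat released by hot stream: Q = 222 × 1.04 × (451 − 287) = 37864 kJ/min
Energy balance on cold side (adiabatic exchanger): Q = ṁ_c·Cp_c·(T_c,out − T_c,in)
ṁ_c = 37864 / [2.15 × (34.5 − -10.6)] = 390.49 kg/min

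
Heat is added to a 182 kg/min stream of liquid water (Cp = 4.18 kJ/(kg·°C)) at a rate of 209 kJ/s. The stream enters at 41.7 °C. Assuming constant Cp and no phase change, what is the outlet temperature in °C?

T_out = 58.2 °C

Q = 209 kJ/s = 12540 kJ/min
ΔT = Q/(ṁ·Cp) = 12540/(182×4.18) = 16.484 K
T_out = 41.7 + 16.484 = 58.184 °C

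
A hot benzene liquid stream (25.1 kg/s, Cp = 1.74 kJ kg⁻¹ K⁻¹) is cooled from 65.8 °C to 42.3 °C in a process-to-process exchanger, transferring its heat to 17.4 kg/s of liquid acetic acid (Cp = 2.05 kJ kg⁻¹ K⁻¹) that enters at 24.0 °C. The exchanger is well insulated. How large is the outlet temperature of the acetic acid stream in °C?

T_c,out = 52.8 °C

Heat released by hot stream: Q = 25.1 × 1.74 × (65.8 − 42.3) = 1026.3 kJ/s
Energy balance on cold side (adiabatic exchanger): Q = ṁ_c·Cp_c·(T_c,out − T_c,in)
T_c,out = 24.0 + 1026.3/(17.4 × 2.05) = 52.773 °C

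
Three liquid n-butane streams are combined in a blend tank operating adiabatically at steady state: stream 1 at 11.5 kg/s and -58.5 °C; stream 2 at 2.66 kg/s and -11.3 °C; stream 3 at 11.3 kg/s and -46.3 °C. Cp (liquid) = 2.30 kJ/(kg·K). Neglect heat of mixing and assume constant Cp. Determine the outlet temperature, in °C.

T_out = -48.2 °C

Energy balance with Q = 0: Σ ṁᵢCp,ᵢ(T_out − Tᵢ) = 0
T_out = Σ ṁᵢCp,ᵢTᵢ / Σ ṁᵢCp,ᵢ
      = -2819.8 / 58.558 = -48.154 °C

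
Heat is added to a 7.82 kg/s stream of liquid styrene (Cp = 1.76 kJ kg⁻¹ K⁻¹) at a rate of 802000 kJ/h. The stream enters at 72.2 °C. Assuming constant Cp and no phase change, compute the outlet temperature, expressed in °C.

T_out = 88.4 °C

Q = 802000 kJ/h = 222.78 kJ/s
ΔT = Q/(ṁ·Cp) = 222.78/(7.82×1.76) = 16.186 K
T_out = 72.2 + 16.186 = 88.386 °C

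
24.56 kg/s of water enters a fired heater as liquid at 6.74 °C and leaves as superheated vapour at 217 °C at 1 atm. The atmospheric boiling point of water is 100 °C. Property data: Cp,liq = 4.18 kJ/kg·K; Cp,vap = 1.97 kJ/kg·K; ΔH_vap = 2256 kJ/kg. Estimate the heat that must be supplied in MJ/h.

liquid 6.74→100 °C: 389.83 kJ/kg
vaporisation at 100 °C: 2256 kJ/kg
vapour 100→217 °C: 230.49 kJ/kg
Δh = 389.83 + 2256 + 230.49 = 2876.3 kJ/kg
Q = ṁ·Δh = 24.56 kg/s × 2876.3 kJ/kg = 70642 kJ/s
|Q| = 70642 kW = 254310 MJ/h

Q = 254000 MJ/h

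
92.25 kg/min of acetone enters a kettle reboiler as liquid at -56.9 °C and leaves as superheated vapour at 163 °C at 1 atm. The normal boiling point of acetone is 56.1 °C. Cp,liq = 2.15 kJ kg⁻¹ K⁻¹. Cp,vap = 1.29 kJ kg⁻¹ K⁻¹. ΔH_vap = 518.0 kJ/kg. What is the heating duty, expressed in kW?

liquid -56.9→56.1 °C: 242.95 kJ/kg
vaporisation at 56.1 °C: 518 kJ/kg
vapour 56.1→163 °C: 137.9 kJ/kg
Δh = 242.95 + 518 + 137.9 = 898.85 kJ/kg
Q = ṁ·Δh = 92.25 kg/min × 898.85 kJ/kg = 82919 kJ/min
|Q| = 1382 kW

Q = 1380 kW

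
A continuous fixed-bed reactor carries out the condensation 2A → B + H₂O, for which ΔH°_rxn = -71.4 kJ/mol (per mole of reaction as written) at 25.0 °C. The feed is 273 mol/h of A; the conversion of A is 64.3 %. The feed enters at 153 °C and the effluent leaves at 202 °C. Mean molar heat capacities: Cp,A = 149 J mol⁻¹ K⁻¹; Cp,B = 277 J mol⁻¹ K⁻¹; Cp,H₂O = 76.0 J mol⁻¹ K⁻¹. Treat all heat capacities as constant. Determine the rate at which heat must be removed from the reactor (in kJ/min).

Extent of reaction ξ = 0.643 × 273 / 2 = 87.77 mol/h
Reaction term: ξ·ΔH°_rxn = 87.77 × -71.4 = -6266.7 kJ/h
Sensible, feed 153→25 °C: -5206.7 kJ/h
Outlet flows (mol/h): A 97.461, B 87.77, H₂O 87.77
Sensible, products 25→202 °C: 8054.3 kJ/h
Q = ΔH = -3419.1 kJ/h = -0.94976 kW
Heat removed = 56.986 kJ/min

Q_out = 57.0 kJ/min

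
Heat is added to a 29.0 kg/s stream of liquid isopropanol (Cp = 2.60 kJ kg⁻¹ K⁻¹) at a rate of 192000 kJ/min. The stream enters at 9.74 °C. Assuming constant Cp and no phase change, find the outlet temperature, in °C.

T_out = 52.2 °C

Q = 192000 kJ/min = 3200 kJ/s
ΔT = Q/(ṁ·Cp) = 3200/(29.0×2.60) = 42.44 K
T_out = 9.74 + 42.44 = 52.18 °C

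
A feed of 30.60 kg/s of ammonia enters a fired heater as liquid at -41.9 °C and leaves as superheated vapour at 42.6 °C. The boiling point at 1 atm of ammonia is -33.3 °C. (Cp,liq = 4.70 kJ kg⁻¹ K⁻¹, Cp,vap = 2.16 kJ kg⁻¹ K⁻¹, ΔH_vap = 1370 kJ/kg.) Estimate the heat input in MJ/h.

liquid -41.9→-33.3 °C: 40.42 kJ/kg
vaporisation at -33.3 °C: 1370 kJ/kg
vapour -33.3→42.6 °C: 163.94 kJ/kg
Δh = 40.42 + 1370 + 163.94 = 1574.4 kJ/kg
Q = ṁ·Δh = 30.60 kg/s × 1574.4 kJ/kg = 48176 kJ/s
|Q| = 48176 kW = 173430 MJ/h

Q = 173000 MJ/h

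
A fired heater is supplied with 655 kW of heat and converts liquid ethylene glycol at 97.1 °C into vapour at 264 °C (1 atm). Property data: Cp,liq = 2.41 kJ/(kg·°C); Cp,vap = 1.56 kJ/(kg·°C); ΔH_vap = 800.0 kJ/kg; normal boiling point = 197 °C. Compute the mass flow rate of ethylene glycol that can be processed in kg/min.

Δh = 2.41×(197−97.1) + 800.0 + 1.56×(264−197) = 1145.3 kJ/kg
Q = 655 kW = 655 kJ/s = 39300 kJ/min
ṁ = Q/Δh = 39300 / 1145.3 = 34.315 kg/min

ṁ = 34.3 kg/min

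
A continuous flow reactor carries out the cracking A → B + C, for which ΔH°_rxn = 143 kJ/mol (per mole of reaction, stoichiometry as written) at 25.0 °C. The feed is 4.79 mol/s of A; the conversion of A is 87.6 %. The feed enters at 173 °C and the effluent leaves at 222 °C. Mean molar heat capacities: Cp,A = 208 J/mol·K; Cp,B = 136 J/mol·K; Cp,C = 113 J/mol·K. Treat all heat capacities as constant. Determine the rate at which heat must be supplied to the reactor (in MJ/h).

Extent of reaction ξ = 0.876 × 4.79 = 4.196 mol/s
Reaction term: ξ·ΔH°_rxn = 4.196 × 143 = 600.03 kJ/s
Sensible, feed 173→25 °C: -147.46 kJ/s
Outlet flows (mol/s): A 0.59396, B 4.196, C 4.196
Sensible, products 25→222 °C: 230.17 kJ/s
Q = ΔH = 682.74 kJ/s = 682.74 kW
Heat supplied = 2457.9 MJ/h

Q_in = 2460 MJ/h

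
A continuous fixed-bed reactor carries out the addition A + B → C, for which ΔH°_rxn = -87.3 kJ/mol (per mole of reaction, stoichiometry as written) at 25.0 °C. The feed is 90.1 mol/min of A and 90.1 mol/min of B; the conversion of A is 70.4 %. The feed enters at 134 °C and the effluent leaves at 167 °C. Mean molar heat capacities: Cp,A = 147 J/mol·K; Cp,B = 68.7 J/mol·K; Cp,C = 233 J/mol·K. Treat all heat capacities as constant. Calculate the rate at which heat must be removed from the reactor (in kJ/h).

Extent of reaction ξ = 0.704 × 90.1 = 63.43 mol/min
Reaction term: ξ·ΔH°_rxn = 63.43 × -87.3 = -5537.5 kJ/min
Sensible, feed 134→25 °C: -2118.4 kJ/min
Outlet flows (mol/min): A 26.67, B 26.67, C 63.43
Sensible, products 25→167 °C: 2915.5 kJ/min
Q = ΔH = -4740.3 kJ/min = -79.005 kW
Heat removed = 284420 kJ/h

Q_out = 284000 kJ/h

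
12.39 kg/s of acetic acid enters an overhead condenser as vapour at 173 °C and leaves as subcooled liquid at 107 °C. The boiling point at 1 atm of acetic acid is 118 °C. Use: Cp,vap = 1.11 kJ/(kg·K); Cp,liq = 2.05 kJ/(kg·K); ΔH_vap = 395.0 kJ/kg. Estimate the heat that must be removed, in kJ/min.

Q_c = 356000 kJ/min

vapour 173→118 °C: -61.05 kJ/kg
condensation at 118 °C: -395 kJ/kg
liquid 118→107 °C: -22.55 kJ/kg
Δh = -61.05 + -395 + -22.55 = -478.6 kJ/kg
Q = ṁ·Δh = 12.39 kg/s × -478.6 kJ/kg = -5929.9 kJ/s
|Q| = 5929.9 kW = 355790 kJ/min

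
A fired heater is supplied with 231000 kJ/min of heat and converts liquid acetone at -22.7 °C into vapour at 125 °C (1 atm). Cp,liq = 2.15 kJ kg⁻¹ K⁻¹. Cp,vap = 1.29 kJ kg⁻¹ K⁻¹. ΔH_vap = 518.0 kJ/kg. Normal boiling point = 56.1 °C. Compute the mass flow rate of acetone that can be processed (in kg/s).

Δh = 2.15×(56.1−-22.7) + 518.0 + 1.29×(125−56.1) = 776.3 kJ/kg
Q = 231000 kJ/min = 3850 kJ/s = 3850 kJ/s
ṁ = Q/Δh = 3850 / 776.3 = 4.9594 kg/s

ṁ = 4.96 kg/s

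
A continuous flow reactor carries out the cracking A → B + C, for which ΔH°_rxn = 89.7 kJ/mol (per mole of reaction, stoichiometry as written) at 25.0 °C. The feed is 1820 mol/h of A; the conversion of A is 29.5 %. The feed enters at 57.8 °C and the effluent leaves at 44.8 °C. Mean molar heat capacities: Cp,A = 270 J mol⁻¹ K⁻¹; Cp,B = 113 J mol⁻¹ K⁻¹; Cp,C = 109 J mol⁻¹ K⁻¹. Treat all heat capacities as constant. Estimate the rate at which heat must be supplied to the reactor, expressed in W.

Extent of reaction ξ = 0.295 × 1820 = 536.9 mol/h
Reaction term: ξ·ΔH°_rxn = 536.9 × 89.7 = 48160 kJ/h
Sensible, feed 57.8→25 °C: -16118 kJ/h
Outlet flows (mol/h): A 1283.1, B 536.9, C 536.9
Sensible, products 25→44.8 °C: 9219.5 kJ/h
Q = ΔH = 41261 kJ/h = 11.462 kW
Heat supplied = 11462 W

Q_in = 11500 W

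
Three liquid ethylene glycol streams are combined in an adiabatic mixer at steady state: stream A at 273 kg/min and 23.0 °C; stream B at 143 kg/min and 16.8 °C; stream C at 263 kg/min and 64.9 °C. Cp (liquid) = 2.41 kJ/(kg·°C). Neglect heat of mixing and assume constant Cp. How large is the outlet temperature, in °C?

T_out = 37.9 °C

Adiabatic, steady state ⇒ Σ ṁᵢCp,ᵢ(T_out − Tᵢ) = 0
Σ ṁᵢCp,ᵢTᵢ = 273×2.41×23.0 + 143×2.41×16.8 + 263×2.41×64.9 = 62058
Σ ṁᵢCp,ᵢ = 273×2.41 + 143×2.41 + 263×2.41 = 1636.4
T_out = 62058 / 1636.4 = 37.924 °C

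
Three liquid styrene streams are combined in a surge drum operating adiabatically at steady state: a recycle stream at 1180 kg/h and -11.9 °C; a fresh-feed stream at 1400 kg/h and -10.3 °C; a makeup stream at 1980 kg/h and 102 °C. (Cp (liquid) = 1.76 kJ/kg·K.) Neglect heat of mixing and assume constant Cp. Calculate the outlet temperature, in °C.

Energy balance with Q = 0: Σ ṁᵢCp,ᵢ(T_out − Tᵢ) = 0
T_out = Σ ṁᵢCp,ᵢTᵢ / Σ ṁᵢCp,ᵢ
      = 305360 / 8025.6 = 38.048 °C

T_out = 38.0 °C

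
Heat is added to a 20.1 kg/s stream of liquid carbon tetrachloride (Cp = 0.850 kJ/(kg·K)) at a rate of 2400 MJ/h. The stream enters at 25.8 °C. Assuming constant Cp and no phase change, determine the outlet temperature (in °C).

T_out = 64.8 °C

Q = 2400 MJ/h = 666.67 kJ/s
ΔT = Q/(ṁ·Cp) = 666.67/(20.1×0.850) = 39.021 K
T_out = 25.8 + 39.021 = 64.821 °C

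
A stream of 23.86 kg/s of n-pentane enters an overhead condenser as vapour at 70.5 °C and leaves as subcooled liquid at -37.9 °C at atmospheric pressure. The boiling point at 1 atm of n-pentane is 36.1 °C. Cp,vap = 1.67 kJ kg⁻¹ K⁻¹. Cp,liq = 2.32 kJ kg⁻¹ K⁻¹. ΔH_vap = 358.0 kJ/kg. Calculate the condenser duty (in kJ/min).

Q_c = 841000 kJ/min

vapour 70.5→36.1 °C: -57.448 kJ/kg
condensation at 36.1 °C: -358 kJ/kg
liquid 36.1→-37.9 °C: -171.68 kJ/kg
Δh = -57.448 + -358 + -171.68 = -587.13 kJ/kg
Q = ṁ·Δh = 23.86 kg/s × -587.13 kJ/kg = -14009 kJ/s
|Q| = 14009 kW = 840530 kJ/min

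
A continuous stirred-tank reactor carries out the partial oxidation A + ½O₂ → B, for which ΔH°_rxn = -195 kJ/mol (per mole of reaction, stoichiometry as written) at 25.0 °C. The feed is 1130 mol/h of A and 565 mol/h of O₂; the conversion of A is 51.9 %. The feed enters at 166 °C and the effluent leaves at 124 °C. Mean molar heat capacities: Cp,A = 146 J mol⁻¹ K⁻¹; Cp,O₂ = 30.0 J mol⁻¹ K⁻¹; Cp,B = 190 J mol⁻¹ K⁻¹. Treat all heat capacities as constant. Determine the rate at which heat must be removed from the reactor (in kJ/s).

Extent of reaction ξ = 0.519 × 1130 = 586.47 mol/h
Reaction term: ξ·ΔH°_rxn = 586.47 × -195 = -114360 kJ/h
Sensible, feed 166→25 °C: -25652 kJ/h
Outlet flows (mol/h): A 543.53, O₂ 271.76, B 586.47
Sensible, products 25→124 °C: 19695 kJ/h
Q = ΔH = -120320 kJ/h = -33.422 kW
Heat removed = 33.422 kJ/s

Q_out = 33.4 kJ/s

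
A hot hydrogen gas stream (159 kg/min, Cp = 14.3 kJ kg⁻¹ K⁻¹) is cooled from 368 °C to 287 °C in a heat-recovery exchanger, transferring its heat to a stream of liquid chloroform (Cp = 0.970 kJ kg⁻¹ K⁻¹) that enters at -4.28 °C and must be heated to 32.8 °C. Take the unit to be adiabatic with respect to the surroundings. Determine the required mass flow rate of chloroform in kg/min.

ṁ_c = 5120 kg/min

Heat released by hot stream: Q = 159 × 14.3 × (368 − 287) = 184170 kJ/min
Energy balance on cold side (adiabatic exchanger): Q = ṁ_c·Cp_c·(T_c,out − T_c,in)
ṁ_c = 184170 / [0.970 × (32.8 − -4.28)] = 5120.4 kg/min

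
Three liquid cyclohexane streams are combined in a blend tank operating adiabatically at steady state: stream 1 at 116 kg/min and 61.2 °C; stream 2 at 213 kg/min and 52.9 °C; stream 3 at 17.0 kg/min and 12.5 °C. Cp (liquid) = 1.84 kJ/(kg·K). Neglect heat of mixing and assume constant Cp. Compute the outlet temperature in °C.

T_out = 53.7 °C

No heat crosses the boundary, so H_out = H_in.
Σ ṁᵢCp,ᵢTᵢ = 116×1.84×61.2 + 213×1.84×52.9 + 17.0×1.84×12.5 = 34186
Σ ṁᵢCp,ᵢ = 116×1.84 + 213×1.84 + 17.0×1.84 = 636.64
T_out = 34186 / 636.64 = 53.698 °C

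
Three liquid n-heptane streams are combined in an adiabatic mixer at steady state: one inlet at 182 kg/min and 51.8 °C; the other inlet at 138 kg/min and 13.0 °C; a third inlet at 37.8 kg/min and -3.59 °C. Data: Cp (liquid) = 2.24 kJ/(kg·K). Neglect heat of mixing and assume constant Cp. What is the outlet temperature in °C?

Energy balance with Q = 0: Σ ṁᵢCp,ᵢ(T_out − Tᵢ) = 0
T_out = Σ ṁᵢCp,ᵢTᵢ / Σ ṁᵢCp,ᵢ
      = 24832 / 801.47 = 30.984 °C

T_out = 31.0 °C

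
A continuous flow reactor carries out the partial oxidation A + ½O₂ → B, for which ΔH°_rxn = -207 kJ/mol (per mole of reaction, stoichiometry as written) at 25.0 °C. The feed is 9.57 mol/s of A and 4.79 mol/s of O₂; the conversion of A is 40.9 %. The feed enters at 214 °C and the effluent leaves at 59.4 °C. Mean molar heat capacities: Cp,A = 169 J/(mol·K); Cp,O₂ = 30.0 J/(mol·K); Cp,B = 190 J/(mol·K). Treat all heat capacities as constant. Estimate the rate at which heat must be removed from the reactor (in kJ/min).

Extent of reaction ξ = 0.409 × 9.57 = 3.9141 mol/s
Reaction term: ξ·ΔH°_rxn = 3.9141 × -207 = -810.22 kJ/s
Sensible, feed 214→25 °C: -332.83 kJ/s
Outlet flows (mol/s): A 5.6559, O₂ 2.8329, B 3.9141
Sensible, products 25→59.4 °C: 61.387 kJ/s
Q = ΔH = -1081.7 kJ/s = -1081.7 kW
Heat removed = 64900 kJ/min

Q_out = 64900 kJ/min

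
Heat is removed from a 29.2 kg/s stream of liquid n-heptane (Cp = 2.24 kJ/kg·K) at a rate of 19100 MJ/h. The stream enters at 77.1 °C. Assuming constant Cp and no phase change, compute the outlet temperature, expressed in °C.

T_out = -4.01 °C

Q = 19100 MJ/h = 5305.6 kJ/s
ΔT = Q/(ṁ·Cp) = 5305.6/(29.2×2.24) = 81.115 K
T_out = 77.1 − 81.115 = -4.0148 °C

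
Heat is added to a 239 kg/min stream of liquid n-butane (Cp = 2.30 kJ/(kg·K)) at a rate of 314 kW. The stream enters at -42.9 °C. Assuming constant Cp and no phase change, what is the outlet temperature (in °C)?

Q = 314 kW = 18840 kJ/min
ΔT = Q/(ṁ·Cp) = 18840/(239×2.30) = 34.273 K
T_out = -42.9 + 34.273 = -8.6268 °C

T_out = -8.63 °C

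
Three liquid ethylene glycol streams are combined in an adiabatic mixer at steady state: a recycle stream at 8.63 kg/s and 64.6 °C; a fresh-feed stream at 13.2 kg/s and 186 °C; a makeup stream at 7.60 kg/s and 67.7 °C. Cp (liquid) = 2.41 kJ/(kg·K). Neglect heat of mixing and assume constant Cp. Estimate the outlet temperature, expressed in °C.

No heat crosses the boundary, so H_out = H_in.
Σ ṁᵢCp,ᵢTᵢ = 8.63×2.41×64.6 + 13.2×2.41×186 + 7.60×2.41×67.7 = 8500.6
Σ ṁᵢCp,ᵢ = 8.63×2.41 + 13.2×2.41 + 7.60×2.41 = 70.926
T_out = 8500.6 / 70.926 = 119.85 °C

T_out = 120 °C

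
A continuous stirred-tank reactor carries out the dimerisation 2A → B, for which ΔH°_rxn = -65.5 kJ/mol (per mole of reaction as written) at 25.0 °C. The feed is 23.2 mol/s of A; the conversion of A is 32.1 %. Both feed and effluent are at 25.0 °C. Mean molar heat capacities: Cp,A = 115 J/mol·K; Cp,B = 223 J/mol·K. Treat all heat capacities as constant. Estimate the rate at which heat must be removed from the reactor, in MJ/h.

Q_out = 878 MJ/h

Extent of reaction ξ = 0.321 × 23.2 / 2 = 3.7236 mol/s
Reaction term: ξ·ΔH°_rxn = 3.7236 × -65.5 = -243.9 kJ/s
Q = ΔH = -243.9 kJ/s = -243.9 kW
Heat removed = 878.02 MJ/h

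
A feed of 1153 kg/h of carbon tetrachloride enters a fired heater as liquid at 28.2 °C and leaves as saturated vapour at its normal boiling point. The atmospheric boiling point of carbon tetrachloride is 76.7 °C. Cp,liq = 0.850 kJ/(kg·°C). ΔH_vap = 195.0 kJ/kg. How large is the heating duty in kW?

liquid 28.2→76.7 °C: 41.225 kJ/kg
vaporisation at 76.7 °C: 195 kJ/kg
Δh = 41.225 + 195 = 236.22 kJ/kg
Q = ṁ·Δh = 1153 kg/h × 236.22 kJ/kg = 272370 kJ/h
|Q| = 75.658 kW

Q = 75.7 kW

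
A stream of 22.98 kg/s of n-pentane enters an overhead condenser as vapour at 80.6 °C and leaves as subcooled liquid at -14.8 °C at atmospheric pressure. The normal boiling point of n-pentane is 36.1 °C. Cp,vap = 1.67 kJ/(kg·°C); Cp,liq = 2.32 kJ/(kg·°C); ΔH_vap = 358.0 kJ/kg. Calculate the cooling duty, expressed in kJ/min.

vapour 80.6→36.1 °C: -74.315 kJ/kg
condensation at 36.1 °C: -358 kJ/kg
liquid 36.1→-14.8 °C: -118.09 kJ/kg
Δh = -74.315 + -358 + -118.09 = -550.4 kJ/kg
Q = ṁ·Δh = 22.98 kg/s × -550.4 kJ/kg = -12648 kJ/s
|Q| = 12648 kW = 758900 kJ/min

Q_c = 759000 kJ/min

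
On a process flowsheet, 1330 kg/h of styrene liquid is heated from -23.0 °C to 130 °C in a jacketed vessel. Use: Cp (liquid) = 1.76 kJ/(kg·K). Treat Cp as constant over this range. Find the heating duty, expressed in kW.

Q = 99.5 kW

Q = ṁ·Cp·ΔT = 1330 × 1.76 × (130 − -23.0) = 358140 kJ/h
Converting: 358140 / 3600 s = 99.484 kW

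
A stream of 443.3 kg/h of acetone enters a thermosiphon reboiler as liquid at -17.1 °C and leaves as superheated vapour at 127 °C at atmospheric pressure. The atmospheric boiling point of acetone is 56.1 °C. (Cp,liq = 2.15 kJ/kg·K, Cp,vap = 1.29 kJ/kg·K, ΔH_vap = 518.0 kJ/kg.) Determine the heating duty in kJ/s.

liquid -17.1→56.1 °C: 157.38 kJ/kg
vaporisation at 56.1 °C: 518 kJ/kg
vapour 56.1→127 °C: 91.461 kJ/kg
Δh = 157.38 + 518 + 91.461 = 766.84 kJ/kg
Q = ṁ·Δh = 443.3 kg/h × 766.84 kJ/kg = 339940 kJ/h
|Q| = 94.428 kW

Q = 94.4 kJ/s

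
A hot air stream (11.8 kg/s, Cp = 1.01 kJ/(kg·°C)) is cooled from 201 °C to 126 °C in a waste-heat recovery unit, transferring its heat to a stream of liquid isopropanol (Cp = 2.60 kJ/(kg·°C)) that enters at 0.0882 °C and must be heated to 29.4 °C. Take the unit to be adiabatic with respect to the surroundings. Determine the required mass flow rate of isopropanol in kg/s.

ṁ_c = 11.7 kg/s

Heat released by hot stream: Q = 11.8 × 1.01 × (201 − 126) = 893.85 kJ/s
Energy balance on cold side (adiabatic exchanger): Q = ṁ_c·Cp_c·(T_c,out − T_c,in)
ṁ_c = 893.85 / [2.60 × (29.4 − 0.0882)] = 11.729 kg/s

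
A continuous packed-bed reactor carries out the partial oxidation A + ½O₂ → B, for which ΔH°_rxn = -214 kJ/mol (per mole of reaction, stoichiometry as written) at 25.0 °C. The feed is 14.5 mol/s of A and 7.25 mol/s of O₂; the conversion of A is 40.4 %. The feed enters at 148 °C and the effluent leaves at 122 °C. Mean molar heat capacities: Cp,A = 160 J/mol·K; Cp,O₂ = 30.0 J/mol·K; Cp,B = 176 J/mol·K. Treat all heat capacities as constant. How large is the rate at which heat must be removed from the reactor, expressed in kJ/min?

Q_out = 79100 kJ/min

Extent of reaction ξ = 0.404 × 14.5 = 5.858 mol/s
Reaction term: ξ·ΔH°_rxn = 5.858 × -214 = -1253.6 kJ/s
Sensible, feed 148→25 °C: -312.11 kJ/s
Outlet flows (mol/s): A 8.642, O₂ 4.321, B 5.858
Sensible, products 25→122 °C: 246.71 kJ/s
Q = ΔH = -1319 kJ/s = -1319 kW
Heat removed = 79141 kJ/min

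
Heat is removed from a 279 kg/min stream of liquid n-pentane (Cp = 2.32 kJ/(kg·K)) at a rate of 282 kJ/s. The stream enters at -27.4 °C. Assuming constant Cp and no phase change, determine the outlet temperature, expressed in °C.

T_out = -53.5 °C

Q = 282 kJ/s = 16920 kJ/min
ΔT = Q/(ṁ·Cp) = 16920/(279×2.32) = 26.14 K
T_out = -27.4 − 26.14 = -53.54 °C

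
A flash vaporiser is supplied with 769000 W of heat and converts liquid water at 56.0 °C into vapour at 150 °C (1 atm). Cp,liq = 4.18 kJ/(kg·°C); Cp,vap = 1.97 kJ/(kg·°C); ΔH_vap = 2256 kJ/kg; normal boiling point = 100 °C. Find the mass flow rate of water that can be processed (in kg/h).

ṁ = 1090 kg/h

Δh = 4.18×(100−56.0) + 2256 + 1.97×(150−100) = 2538.4 kJ/kg
Q = 769000 W = 769 kJ/s = 2.7684e+06 kJ/h
ṁ = Q/Δh = 2.7684e+06 / 2538.4 = 1090.6 kg/h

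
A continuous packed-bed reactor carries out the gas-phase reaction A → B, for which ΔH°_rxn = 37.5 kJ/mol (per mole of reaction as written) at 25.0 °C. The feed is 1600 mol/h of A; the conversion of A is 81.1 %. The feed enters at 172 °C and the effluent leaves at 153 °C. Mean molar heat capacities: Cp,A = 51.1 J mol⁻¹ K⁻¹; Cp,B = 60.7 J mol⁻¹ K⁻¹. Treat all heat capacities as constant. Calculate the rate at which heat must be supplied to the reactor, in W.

Extent of reaction ξ = 0.811 × 1600 = 1297.6 mol/h
Reaction term: ξ·ΔH°_rxn = 1297.6 × 37.5 = 48660 kJ/h
Sensible, feed 172→25 °C: -12019 kJ/h
Outlet flows (mol/h): A 302.4, B 1297.6
Sensible, products 25→153 °C: 12060 kJ/h
Q = ΔH = 48701 kJ/h = 13.528 kW
Heat supplied = 13528 W

Q_in = 13500 W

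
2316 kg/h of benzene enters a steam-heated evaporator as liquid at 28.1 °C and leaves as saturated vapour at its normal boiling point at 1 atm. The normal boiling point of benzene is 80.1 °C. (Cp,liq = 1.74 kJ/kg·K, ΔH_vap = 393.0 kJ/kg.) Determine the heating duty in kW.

Q = 311 kW

liquid 28.1→80.1 °C: 90.48 kJ/kg
vaporisation at 80.1 °C: 393 kJ/kg
Δh = 90.48 + 393 = 483.48 kJ/kg
Q = ṁ·Δh = 2316 kg/h × 483.48 kJ/kg = 1.1197e+06 kJ/h
|Q| = 311.04 kW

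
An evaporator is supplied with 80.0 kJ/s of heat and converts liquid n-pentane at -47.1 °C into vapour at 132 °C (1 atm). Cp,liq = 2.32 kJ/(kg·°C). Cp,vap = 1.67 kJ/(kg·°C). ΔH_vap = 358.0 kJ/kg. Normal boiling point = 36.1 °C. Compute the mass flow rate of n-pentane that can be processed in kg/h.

Δh = 2.32×(36.1−-47.1) + 358.0 + 1.67×(132−36.1) = 711.18 kJ/kg
Q = 80.0 kJ/s = 80 kJ/s = 288000 kJ/h
ṁ = Q/Δh = 288000 / 711.18 = 404.96 kg/h

ṁ = 405 kg/h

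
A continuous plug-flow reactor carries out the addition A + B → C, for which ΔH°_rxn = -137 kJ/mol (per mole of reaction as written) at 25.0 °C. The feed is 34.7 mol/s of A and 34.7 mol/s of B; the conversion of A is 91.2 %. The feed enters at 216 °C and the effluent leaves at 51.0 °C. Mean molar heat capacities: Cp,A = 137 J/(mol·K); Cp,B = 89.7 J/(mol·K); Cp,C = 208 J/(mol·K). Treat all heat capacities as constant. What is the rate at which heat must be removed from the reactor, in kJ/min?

Extent of reaction ξ = 0.912 × 34.7 = 31.646 mol/s
Reaction term: ξ·ΔH°_rxn = 31.646 × -137 = -4335.6 kJ/s
Sensible, feed 216→25 °C: -1502.5 kJ/s
Outlet flows (mol/s): A 3.0536, B 3.0536, C 31.646
Sensible, products 25→51.0 °C: 189.14 kJ/s
Q = ΔH = -5648.9 kJ/s = -5648.9 kW
Heat removed = 338930 kJ/min

Q_out = 339000 kJ/min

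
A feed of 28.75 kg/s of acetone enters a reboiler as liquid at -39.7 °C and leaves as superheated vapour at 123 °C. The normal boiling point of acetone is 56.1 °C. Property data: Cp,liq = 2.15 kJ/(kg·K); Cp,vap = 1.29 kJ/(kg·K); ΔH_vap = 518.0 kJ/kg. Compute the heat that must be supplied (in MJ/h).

liquid -39.7→56.1 °C: 205.97 kJ/kg
vaporisation at 56.1 °C: 518 kJ/kg
vapour 56.1→123 °C: 86.301 kJ/kg
Δh = 205.97 + 518 + 86.301 = 810.27 kJ/kg
Q = ṁ·Δh = 28.75 kg/s × 810.27 kJ/kg = 23295 kJ/s
|Q| = 23295 kW = 83863 MJ/h

Q = 83900 MJ/h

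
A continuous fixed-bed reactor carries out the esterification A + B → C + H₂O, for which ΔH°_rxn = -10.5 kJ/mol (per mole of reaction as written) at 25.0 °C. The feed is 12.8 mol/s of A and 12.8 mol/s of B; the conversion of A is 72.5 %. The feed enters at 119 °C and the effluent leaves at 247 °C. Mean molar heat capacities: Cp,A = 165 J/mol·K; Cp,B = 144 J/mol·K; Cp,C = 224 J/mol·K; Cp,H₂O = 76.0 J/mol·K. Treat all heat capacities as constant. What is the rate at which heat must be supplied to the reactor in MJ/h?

Extent of reaction ξ = 0.725 × 12.8 = 9.28 mol/s
Reaction term: ξ·ΔH°_rxn = 9.28 × -10.5 = -97.44 kJ/s
Sensible, feed 119→25 °C: -371.79 kJ/s
Outlet flows (mol/s): A 3.52, B 3.52, C 9.28, H₂O 9.28
Sensible, products 25→247 °C: 859.51 kJ/s
Q = ΔH = 390.28 kJ/s = 390.28 kW
Heat supplied = 1405 MJ/h

Q_in = 1410 MJ/h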